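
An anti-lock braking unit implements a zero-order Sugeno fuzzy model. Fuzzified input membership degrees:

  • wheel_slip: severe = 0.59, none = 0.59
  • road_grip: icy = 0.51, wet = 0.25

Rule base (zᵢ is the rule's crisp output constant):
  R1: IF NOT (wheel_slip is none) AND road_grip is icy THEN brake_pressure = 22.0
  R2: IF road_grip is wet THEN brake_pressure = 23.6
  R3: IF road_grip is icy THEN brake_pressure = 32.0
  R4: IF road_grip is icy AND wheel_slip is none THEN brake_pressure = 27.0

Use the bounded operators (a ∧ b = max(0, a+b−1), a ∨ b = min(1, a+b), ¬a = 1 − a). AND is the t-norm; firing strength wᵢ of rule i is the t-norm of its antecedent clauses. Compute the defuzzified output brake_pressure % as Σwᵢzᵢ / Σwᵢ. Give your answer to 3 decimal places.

R1 (z=22.0): ¬none=1−0.59=0.41, icy=0.51; AND[max(0, a+b−1)] → w = 0.00
R2 (z=23.6): wet=0.25 → w = 0.25
R3 (z=32.0): icy=0.51 → w = 0.51
R4 (z=27.0): icy=0.51, none=0.59; AND[max(0, a+b−1)] → w = 0.10
Weighted average = (0.00·22.0 + 0.25·23.6 + 0.51·32.0 + 0.10·27.0) / (0.00 + 0.25 + 0.51 + 0.10)
  = 24.9200 / 0.8600 = 28.977

28.977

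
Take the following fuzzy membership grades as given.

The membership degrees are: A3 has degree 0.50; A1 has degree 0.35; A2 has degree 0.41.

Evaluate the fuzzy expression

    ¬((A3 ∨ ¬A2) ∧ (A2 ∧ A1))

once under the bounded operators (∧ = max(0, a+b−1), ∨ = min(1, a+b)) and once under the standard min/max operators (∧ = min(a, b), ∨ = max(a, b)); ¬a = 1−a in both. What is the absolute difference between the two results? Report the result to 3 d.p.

0.350

Under bounded:
  ¬A2 = 1 − 0.41 = 0.59
  A3 ∨ ¬A2 = min(1, a+b) on (0.50, 0.59) = 1.00
  A2 ∧ A1 = max(0, a+b−1) on (0.41, 0.35) = 0.00
  (A3 ∨ ¬A2) ∧ (A2 ∧ A1) = max(0, a+b−1) on (1.00, 0.00) = 0.00
  ¬((A3 ∨ ¬A2) ∧ (A2 ∧ A1)) = 1 − 0.00 = 1.00
  → value = 1.0000
Under standard min/max:
  ¬A2 = 1 − 0.41 = 0.59
  A3 ∨ ¬A2 = max(a, b) on (0.50, 0.59) = 0.59
  A2 ∧ A1 = min(a, b) on (0.41, 0.35) = 0.35
  (A3 ∨ ¬A2) ∧ (A2 ∧ A1) = min(a, b) on (0.59, 0.35) = 0.35
  ¬((A3 ∨ ¬A2) ∧ (A2 ∧ A1)) = 1 − 0.35 = 0.65
  → value = 0.6500
|1.0000 − 0.6500| = 0.350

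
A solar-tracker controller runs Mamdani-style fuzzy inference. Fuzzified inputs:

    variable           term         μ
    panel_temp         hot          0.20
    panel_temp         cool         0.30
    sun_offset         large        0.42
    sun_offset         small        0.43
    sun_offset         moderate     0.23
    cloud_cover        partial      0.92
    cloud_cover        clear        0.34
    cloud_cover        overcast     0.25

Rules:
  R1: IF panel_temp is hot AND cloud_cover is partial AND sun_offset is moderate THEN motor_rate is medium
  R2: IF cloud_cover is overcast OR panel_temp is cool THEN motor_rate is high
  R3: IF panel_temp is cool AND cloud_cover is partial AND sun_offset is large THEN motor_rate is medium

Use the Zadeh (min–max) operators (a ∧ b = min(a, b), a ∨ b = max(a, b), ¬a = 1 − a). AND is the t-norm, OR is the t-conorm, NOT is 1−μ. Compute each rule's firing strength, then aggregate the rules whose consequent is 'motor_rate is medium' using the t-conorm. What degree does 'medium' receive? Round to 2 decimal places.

0.30

R1: hot=0.20, partial=0.92, moderate=0.23; AND[min(a, b)] → w = 0.20
R2: overcast=0.25, cool=0.30; OR[max(a, b)] → w = 0.30
R3: cool=0.30, partial=0.92, large=0.42; AND[min(a, b)] → w = 0.30
Rules with consequent 'medium': {R1, R3} → strengths 0.20, 0.30
Aggregate via t-conorm [max(a, b)]: 0.30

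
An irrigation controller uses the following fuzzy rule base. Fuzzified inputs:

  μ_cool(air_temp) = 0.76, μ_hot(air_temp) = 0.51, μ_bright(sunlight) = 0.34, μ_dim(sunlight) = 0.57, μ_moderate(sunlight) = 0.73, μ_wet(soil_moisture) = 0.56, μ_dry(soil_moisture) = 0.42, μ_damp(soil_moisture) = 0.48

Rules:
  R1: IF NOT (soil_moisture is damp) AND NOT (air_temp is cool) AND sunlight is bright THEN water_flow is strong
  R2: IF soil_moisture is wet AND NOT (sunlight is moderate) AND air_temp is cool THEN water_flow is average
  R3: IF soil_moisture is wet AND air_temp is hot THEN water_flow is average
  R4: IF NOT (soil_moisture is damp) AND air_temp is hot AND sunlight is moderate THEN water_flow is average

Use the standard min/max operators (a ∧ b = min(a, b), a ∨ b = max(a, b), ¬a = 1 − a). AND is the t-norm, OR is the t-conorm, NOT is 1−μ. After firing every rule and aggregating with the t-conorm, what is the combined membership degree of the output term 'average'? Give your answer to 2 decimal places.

0.51

R1: ¬damp=1−0.48=0.52, ¬cool=1−0.76=0.24, bright=0.34; AND[min(a, b)] → w = 0.24
R2: wet=0.56, ¬moderate=1−0.73=0.27, cool=0.76; AND[min(a, b)] → w = 0.27
R3: wet=0.56, hot=0.51; AND[min(a, b)] → w = 0.51
R4: ¬damp=1−0.48=0.52, hot=0.51, moderate=0.73; AND[min(a, b)] → w = 0.51
Rules with consequent 'average': {R2, R3, R4} → strengths 0.27, 0.51, 0.51
Aggregate via t-conorm [max(a, b)]: 0.51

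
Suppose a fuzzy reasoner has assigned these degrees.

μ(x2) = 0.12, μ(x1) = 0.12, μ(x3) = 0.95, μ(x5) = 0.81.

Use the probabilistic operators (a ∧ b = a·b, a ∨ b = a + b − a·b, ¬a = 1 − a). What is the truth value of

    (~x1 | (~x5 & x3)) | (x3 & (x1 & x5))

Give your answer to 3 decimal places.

~x1 = 1 − 0.1200 = 0.8800
~x5 = 1 − 0.8100 = 0.1900
~x5 & x3 = a·b on (0.1900, 0.9500) = 0.1805
~x1 | (~x5 & x3) = a + b − a·b on (0.8800, 0.1805) = 0.9017
x1 & x5 = a·b on (0.1200, 0.8100) = 0.0972
x3 & (x1 & x5) = a·b on (0.9500, 0.0972) = 0.0923
(~x1 | (~x5 & x3)) | (x3 & (x1 & x5)) = a + b − a·b on (0.9017, 0.0923) = 0.9107

0.911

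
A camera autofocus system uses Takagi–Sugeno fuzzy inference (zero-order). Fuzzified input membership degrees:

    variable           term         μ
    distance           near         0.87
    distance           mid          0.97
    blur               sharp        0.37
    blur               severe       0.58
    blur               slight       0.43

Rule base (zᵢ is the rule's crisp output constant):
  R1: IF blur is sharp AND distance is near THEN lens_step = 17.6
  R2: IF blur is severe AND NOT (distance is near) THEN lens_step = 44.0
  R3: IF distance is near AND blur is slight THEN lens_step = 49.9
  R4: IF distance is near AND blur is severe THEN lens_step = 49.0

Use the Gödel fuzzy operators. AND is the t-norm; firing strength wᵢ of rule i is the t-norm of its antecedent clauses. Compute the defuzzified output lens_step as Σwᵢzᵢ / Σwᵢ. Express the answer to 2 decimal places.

41.13

R1 (z=17.6): sharp=0.37, near=0.87; AND[min(a, b)] → w = 0.37
R2 (z=44.0): severe=0.58, ¬near=1−0.87=0.13; AND[min(a, b)] → w = 0.13
R3 (z=49.9): near=0.87, slight=0.43; AND[min(a, b)] → w = 0.43
R4 (z=49.0): near=0.87, severe=0.58; AND[min(a, b)] → w = 0.58
Weighted average = (0.37·17.6 + 0.13·44.0 + 0.43·49.9 + 0.58·49.0) / (0.37 + 0.13 + 0.43 + 0.58)
  = 62.1090 / 1.5100 = 41.13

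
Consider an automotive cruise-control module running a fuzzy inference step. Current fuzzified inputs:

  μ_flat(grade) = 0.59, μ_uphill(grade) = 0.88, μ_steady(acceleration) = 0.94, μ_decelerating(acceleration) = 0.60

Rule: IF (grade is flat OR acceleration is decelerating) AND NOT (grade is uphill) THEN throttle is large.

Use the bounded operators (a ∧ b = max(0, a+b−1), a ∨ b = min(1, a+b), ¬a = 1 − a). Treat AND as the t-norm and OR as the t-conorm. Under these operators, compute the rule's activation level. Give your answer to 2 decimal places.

0.12

firing strength: (flat=0.59 OR decelerating=0.60) = 1.00; AND[max(0, a+b−1)] with ¬uphill=1−0.88=0.12 → w = 0.12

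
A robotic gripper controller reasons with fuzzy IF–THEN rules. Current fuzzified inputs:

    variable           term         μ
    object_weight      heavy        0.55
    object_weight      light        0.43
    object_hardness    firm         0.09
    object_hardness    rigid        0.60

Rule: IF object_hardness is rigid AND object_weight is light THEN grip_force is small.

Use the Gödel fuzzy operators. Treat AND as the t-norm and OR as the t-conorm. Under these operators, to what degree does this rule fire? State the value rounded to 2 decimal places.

firing strength: rigid=0.60, light=0.43; AND[min(a, b)] → w = 0.43

0.43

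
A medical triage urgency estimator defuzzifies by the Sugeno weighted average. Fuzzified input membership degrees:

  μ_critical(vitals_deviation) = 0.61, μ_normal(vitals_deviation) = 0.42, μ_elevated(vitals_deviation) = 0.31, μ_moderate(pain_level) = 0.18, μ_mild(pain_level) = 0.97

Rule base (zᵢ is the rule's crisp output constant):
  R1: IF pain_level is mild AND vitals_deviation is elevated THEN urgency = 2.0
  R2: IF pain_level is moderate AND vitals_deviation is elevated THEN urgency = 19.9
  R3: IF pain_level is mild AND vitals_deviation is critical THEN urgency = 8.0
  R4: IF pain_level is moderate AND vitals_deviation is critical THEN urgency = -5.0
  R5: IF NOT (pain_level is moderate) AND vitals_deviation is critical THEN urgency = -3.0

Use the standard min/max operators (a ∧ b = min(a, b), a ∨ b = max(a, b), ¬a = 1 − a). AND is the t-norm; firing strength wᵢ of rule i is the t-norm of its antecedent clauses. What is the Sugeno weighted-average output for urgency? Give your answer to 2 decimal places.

R1 (z=2.0): mild=0.97, elevated=0.31; AND[min(a, b)] → w = 0.31
R2 (z=19.9): moderate=0.18, elevated=0.31; AND[min(a, b)] → w = 0.18
R3 (z=8.0): mild=0.97, critical=0.61; AND[min(a, b)] → w = 0.61
R4 (z=-5.0): moderate=0.18, critical=0.61; AND[min(a, b)] → w = 0.18
R5 (z=-3.0): ¬moderate=1−0.18=0.82, critical=0.61; AND[min(a, b)] → w = 0.61
Weighted average = (0.31·2.0 + 0.18·19.9 + 0.61·8.0 + 0.18·-5.0 + 0.61·-3.0) / (0.31 + 0.18 + 0.61 + 0.18 + 0.61)
  = 6.3520 / 1.8900 = 3.36

3.36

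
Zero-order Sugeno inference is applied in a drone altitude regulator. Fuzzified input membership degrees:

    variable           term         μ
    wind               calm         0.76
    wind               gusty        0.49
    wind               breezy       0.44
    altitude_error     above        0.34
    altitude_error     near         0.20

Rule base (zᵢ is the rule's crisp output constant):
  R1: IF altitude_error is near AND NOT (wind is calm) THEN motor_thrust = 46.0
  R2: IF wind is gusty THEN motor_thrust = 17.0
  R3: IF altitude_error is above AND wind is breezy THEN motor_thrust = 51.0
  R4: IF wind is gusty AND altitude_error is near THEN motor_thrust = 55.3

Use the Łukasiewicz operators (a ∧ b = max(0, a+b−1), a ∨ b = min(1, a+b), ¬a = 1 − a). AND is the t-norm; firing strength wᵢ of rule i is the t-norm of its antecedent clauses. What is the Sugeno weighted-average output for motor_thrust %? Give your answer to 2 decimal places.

R1 (z=46.0): near=0.20, ¬calm=1−0.76=0.24; AND[max(0, a+b−1)] → w = 0.00
R2 (z=17.0): gusty=0.49 → w = 0.49
R3 (z=51.0): above=0.34, breezy=0.44; AND[max(0, a+b−1)] → w = 0.00
R4 (z=55.3): gusty=0.49, near=0.20; AND[max(0, a+b−1)] → w = 0.00
Weighted average = (0.00·46.0 + 0.49·17.0 + 0.00·51.0 + 0.00·55.3) / (0.00 + 0.49 + 0.00 + 0.00)
  = 8.3300 / 0.4900 = 17.00

17.00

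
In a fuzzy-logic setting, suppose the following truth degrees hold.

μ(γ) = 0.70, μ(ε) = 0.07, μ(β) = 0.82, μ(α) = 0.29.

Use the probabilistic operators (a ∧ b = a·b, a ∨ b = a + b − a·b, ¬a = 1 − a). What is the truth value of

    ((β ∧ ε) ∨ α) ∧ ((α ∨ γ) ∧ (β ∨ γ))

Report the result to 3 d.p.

β ∧ ε = a·b on (0.8200, 0.0700) = 0.0574
(β ∧ ε) ∨ α = a + b − a·b on (0.0574, 0.2900) = 0.3308
α ∨ γ = a + b − a·b on (0.2900, 0.7000) = 0.7870
β ∨ γ = a + b − a·b on (0.8200, 0.7000) = 0.9460
(α ∨ γ) ∧ (β ∨ γ) = a·b on (0.7870, 0.9460) = 0.7445
((β ∧ ε) ∨ α) ∧ ((α ∨ γ) ∧ (β ∨ γ)) = a·b on (0.3308, 0.7445) = 0.2462

0.246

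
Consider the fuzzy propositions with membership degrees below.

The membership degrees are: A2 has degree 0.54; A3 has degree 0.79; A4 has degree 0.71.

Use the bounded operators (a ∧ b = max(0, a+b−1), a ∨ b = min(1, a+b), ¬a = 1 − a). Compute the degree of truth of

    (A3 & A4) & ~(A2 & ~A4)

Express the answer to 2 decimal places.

0.50

A3 & A4 = max(0, a+b−1) on (0.79, 0.71) = 0.50
~A4 = 1 − 0.71 = 0.29
A2 & ~A4 = max(0, a+b−1) on (0.54, 0.29) = 0.00
~(A2 & ~A4) = 1 − 0.00 = 1.00
(A3 & A4) & ~(A2 & ~A4) = max(0, a+b−1) on (0.50, 1.00) = 0.50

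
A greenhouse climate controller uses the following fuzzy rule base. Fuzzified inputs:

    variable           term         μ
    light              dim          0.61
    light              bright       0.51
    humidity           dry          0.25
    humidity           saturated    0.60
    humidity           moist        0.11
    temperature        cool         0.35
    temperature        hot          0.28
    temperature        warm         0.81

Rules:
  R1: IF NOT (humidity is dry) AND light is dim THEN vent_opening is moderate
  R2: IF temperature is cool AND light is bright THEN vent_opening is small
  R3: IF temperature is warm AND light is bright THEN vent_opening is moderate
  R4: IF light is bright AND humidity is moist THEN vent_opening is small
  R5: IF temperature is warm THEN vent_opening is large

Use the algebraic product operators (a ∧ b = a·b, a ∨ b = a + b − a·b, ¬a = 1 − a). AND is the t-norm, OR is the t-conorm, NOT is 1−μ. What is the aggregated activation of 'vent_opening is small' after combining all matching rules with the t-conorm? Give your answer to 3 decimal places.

R1: ¬dry=1−0.25=0.75, dim=0.61; AND[a·b] → w = 0.4575
R2: cool=0.35, bright=0.51; AND[a·b] → w = 0.1785
R3: warm=0.81, bright=0.51; AND[a·b] → w = 0.4131
R4: bright=0.51, moist=0.11; AND[a·b] → w = 0.0561
R5: warm=0.81 → w = 0.8100
Rules with consequent 'small': {R2, R4} → strengths 0.1785, 0.0561
Aggregate via t-conorm [a + b − a·b]: 0.2246

0.225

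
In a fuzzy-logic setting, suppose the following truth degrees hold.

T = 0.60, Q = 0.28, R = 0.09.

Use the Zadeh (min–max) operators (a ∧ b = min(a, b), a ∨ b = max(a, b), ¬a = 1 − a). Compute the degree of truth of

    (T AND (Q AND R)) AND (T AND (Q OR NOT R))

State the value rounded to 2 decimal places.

0.09

Q AND R = min(a, b) on (0.28, 0.09) = 0.09
T AND (Q AND R) = min(a, b) on (0.60, 0.09) = 0.09
NOT R = 1 − 0.09 = 0.91
Q OR NOT R = max(a, b) on (0.28, 0.91) = 0.91
T AND (Q OR NOT R) = min(a, b) on (0.60, 0.91) = 0.60
(T AND (Q AND R)) AND (T AND (Q OR NOT R)) = min(a, b) on (0.09, 0.60) = 0.09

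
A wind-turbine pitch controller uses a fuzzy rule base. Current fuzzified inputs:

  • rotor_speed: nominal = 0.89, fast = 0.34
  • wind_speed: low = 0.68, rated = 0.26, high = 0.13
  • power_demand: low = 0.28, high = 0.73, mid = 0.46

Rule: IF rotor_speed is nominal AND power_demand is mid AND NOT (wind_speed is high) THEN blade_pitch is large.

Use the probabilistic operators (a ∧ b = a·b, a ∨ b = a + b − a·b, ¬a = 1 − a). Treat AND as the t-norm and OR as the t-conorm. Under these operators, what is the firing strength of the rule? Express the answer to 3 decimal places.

firing strength: nominal=0.89, mid=0.46, ¬high=1−0.13=0.87; AND[a·b] → w = 0.3562

0.356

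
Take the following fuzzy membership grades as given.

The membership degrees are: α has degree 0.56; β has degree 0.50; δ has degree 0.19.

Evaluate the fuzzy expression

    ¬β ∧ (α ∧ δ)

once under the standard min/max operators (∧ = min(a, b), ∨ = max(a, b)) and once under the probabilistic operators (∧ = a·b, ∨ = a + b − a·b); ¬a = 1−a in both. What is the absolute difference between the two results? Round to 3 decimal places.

Under standard min/max:
  ¬β = 1 − 0.50 = 0.50
  α ∧ δ = min(a, b) on (0.56, 0.19) = 0.19
  ¬β ∧ (α ∧ δ) = min(a, b) on (0.50, 0.19) = 0.19
  → value = 0.1900
Under probabilistic:
  ¬β = 1 − 0.5000 = 0.5000
  α ∧ δ = a·b on (0.5600, 0.1900) = 0.1064
  ¬β ∧ (α ∧ δ) = a·b on (0.5000, 0.1064) = 0.0532
  → value = 0.0532
|0.1900 − 0.0532| = 0.137

0.137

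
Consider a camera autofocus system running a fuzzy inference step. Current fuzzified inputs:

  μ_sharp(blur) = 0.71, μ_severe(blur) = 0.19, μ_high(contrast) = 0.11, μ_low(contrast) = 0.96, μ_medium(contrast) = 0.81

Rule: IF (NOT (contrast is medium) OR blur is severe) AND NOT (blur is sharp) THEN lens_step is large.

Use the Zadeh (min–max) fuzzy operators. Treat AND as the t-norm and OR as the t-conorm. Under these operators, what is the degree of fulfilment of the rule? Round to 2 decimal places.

0.19

firing strength: (¬medium=1−0.81=0.19 OR severe=0.19) = 0.19; AND[min(a, b)] with ¬sharp=1−0.71=0.29 → w = 0.19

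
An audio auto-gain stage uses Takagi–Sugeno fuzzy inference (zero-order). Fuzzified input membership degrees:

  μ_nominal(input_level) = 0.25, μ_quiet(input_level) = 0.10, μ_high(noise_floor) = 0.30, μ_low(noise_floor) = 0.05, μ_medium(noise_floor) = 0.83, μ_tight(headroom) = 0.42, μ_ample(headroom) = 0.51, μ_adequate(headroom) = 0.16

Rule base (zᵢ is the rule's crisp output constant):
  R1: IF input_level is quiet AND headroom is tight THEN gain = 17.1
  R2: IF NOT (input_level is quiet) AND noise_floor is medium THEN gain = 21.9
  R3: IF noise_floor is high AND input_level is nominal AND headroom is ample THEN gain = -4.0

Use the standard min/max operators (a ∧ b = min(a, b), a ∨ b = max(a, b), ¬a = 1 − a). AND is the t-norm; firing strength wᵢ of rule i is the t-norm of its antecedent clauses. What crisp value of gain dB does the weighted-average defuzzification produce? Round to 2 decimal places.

R1 (z=17.1): quiet=0.10, tight=0.42; AND[min(a, b)] → w = 0.10
R2 (z=21.9): ¬quiet=1−0.10=0.90, medium=0.83; AND[min(a, b)] → w = 0.83
R3 (z=-4.0): high=0.30, nominal=0.25, ample=0.51; AND[min(a, b)] → w = 0.25
Weighted average = (0.10·17.1 + 0.83·21.9 + 0.25·-4.0) / (0.10 + 0.83 + 0.25)
  = 18.8870 / 1.1800 = 16.01

16.01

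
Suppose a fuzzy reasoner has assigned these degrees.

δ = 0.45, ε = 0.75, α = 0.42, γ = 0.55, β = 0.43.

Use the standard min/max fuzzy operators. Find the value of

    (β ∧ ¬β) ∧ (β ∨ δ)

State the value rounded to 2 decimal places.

0.43

¬β = 1 − 0.43 = 0.57
β ∧ ¬β = min(a, b) on (0.43, 0.57) = 0.43
β ∨ δ = max(a, b) on (0.43, 0.45) = 0.45
(β ∧ ¬β) ∧ (β ∨ δ) = min(a, b) on (0.43, 0.45) = 0.43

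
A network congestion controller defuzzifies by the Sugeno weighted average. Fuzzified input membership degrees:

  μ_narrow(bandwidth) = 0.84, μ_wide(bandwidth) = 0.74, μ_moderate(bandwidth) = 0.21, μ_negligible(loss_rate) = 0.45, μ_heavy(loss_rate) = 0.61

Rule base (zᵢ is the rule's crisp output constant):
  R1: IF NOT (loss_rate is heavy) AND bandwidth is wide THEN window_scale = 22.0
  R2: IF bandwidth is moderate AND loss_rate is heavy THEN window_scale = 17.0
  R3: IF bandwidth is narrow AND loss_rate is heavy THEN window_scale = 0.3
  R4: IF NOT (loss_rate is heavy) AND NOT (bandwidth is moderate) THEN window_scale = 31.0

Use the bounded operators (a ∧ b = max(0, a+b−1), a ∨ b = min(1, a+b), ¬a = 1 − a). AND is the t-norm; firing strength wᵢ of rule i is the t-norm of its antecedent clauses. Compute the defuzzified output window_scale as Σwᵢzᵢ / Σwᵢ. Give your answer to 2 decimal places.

11.28

R1 (z=22.0): ¬heavy=1−0.61=0.39, wide=0.74; AND[max(0, a+b−1)] → w = 0.13
R2 (z=17.0): moderate=0.21, heavy=0.61; AND[max(0, a+b−1)] → w = 0.00
R3 (z=0.3): narrow=0.84, heavy=0.61; AND[max(0, a+b−1)] → w = 0.45
R4 (z=31.0): ¬heavy=1−0.61=0.39, ¬moderate=1−0.21=0.79; AND[max(0, a+b−1)] → w = 0.18
Weighted average = (0.13·22.0 + 0.00·17.0 + 0.45·0.3 + 0.18·31.0) / (0.13 + 0.00 + 0.45 + 0.18)
  = 8.5750 / 0.7600 = 11.28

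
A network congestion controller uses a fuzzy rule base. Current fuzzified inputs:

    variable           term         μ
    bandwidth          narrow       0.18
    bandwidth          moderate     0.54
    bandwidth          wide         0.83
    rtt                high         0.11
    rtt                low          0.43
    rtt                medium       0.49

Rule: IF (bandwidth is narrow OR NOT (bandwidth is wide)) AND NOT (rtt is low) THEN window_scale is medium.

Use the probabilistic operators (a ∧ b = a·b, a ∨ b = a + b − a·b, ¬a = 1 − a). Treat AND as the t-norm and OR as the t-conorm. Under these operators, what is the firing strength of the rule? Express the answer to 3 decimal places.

firing strength: (narrow=0.18 OR ¬wide=1−0.83=0.17) = 0.3194; AND[a·b] with ¬low=1−0.43=0.57 → w = 0.1821

0.182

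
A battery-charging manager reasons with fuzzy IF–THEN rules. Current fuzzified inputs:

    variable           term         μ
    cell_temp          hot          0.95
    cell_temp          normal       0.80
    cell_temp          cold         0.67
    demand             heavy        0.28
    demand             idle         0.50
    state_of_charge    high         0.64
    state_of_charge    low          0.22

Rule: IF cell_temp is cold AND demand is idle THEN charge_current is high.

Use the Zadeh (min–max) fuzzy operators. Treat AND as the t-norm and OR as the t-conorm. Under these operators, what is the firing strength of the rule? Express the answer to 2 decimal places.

firing strength: cold=0.67, idle=0.50; AND[min(a, b)] → w = 0.50

0.50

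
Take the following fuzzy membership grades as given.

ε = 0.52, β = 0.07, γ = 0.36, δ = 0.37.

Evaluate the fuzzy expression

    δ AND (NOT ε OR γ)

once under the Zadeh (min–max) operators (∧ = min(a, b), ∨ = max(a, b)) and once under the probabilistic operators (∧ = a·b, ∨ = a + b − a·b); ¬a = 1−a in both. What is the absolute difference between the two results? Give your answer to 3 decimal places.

Under Zadeh (min–max):
  NOT ε = 1 − 0.52 = 0.48
  NOT ε OR γ = max(a, b) on (0.48, 0.36) = 0.48
  δ AND (NOT ε OR γ) = min(a, b) on (0.37, 0.48) = 0.37
  → value = 0.3700
Under probabilistic:
  NOT ε = 1 − 0.5200 = 0.4800
  NOT ε OR γ = a + b − a·b on (0.4800, 0.3600) = 0.6672
  δ AND (NOT ε OR γ) = a·b on (0.3700, 0.6672) = 0.2469
  → value = 0.2469
|0.3700 − 0.2469| = 0.123

0.123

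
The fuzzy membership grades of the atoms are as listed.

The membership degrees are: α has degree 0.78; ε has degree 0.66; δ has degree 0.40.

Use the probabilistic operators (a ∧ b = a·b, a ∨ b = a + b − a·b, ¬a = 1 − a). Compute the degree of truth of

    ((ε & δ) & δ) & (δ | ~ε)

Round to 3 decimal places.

0.064

ε & δ = a·b on (0.6600, 0.4000) = 0.2640
(ε & δ) & δ = a·b on (0.2640, 0.4000) = 0.1056
~ε = 1 − 0.6600 = 0.3400
δ | ~ε = a + b − a·b on (0.4000, 0.3400) = 0.6040
((ε & δ) & δ) & (δ | ~ε) = a·b on (0.1056, 0.6040) = 0.0638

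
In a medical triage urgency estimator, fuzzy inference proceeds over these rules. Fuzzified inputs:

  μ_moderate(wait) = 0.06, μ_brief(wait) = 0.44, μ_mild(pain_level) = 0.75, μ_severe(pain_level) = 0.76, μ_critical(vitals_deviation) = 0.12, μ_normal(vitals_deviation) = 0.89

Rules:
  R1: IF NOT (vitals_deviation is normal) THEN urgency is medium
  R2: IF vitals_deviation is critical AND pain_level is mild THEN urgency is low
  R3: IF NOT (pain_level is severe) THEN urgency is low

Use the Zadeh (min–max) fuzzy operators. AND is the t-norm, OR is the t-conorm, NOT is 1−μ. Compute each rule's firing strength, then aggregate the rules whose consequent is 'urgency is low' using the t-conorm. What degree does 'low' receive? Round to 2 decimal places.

0.24

R1: ¬normal=1−0.89=0.11 → w = 0.11
R2: critical=0.12, mild=0.75; AND[min(a, b)] → w = 0.12
R3: ¬severe=1−0.76=0.24 → w = 0.24
Rules with consequent 'low': {R2, R3} → strengths 0.12, 0.24
Aggregate via t-conorm [max(a, b)]: 0.24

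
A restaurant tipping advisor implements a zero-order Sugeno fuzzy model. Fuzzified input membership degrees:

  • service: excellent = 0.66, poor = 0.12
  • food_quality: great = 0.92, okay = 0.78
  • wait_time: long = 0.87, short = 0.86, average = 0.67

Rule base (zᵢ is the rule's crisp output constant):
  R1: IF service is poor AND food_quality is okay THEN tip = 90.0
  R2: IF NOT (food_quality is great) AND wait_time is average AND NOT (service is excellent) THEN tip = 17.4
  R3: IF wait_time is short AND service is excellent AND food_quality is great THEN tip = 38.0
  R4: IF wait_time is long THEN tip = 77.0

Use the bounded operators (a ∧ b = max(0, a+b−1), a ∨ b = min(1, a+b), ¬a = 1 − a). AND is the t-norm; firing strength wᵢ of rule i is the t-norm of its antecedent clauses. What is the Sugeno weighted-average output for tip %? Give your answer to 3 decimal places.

R1 (z=90.0): poor=0.12, okay=0.78; AND[max(0, a+b−1)] → w = 0.00
R2 (z=17.4): ¬great=1−0.92=0.08, average=0.67, ¬excellent=1−0.66=0.34; AND[max(0, a+b−1)] → w = 0.00
R3 (z=38.0): short=0.86, excellent=0.66, great=0.92; AND[max(0, a+b−1)] → w = 0.44
R4 (z=77.0): long=0.87 → w = 0.87
Weighted average = (0.00·90.0 + 0.00·17.4 + 0.44·38.0 + 0.87·77.0) / (0.00 + 0.00 + 0.44 + 0.87)
  = 83.7100 / 1.3100 = 63.901

63.901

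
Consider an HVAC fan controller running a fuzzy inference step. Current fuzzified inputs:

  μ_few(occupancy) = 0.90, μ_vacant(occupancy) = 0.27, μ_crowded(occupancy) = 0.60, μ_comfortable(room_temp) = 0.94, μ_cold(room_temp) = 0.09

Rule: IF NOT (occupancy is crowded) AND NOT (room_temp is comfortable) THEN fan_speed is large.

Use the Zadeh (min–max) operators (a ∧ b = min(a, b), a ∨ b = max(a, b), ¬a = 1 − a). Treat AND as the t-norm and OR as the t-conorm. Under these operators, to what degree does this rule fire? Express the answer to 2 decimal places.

firing strength: ¬crowded=1−0.60=0.40, ¬comfortable=1−0.94=0.06; AND[min(a, b)] → w = 0.06

0.06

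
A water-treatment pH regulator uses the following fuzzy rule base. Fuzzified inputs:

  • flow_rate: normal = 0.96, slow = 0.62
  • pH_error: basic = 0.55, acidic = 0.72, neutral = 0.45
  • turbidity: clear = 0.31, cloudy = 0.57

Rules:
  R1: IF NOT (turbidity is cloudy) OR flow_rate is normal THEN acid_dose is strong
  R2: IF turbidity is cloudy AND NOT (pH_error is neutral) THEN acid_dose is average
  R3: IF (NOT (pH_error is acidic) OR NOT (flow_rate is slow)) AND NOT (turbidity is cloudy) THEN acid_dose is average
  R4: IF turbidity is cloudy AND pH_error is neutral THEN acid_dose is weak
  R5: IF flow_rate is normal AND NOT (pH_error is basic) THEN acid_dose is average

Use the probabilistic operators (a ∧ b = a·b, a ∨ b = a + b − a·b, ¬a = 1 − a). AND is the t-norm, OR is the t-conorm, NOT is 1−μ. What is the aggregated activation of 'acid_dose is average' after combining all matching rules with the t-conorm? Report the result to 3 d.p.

R1: ¬cloudy=1−0.57=0.43, normal=0.96; OR[a + b − a·b] → w = 0.9772
R2: cloudy=0.57, ¬neutral=1−0.45=0.55; AND[a·b] → w = 0.3135
R3: (¬acidic=1−0.72=0.28 OR ¬slow=1−0.62=0.38) = 0.5536; AND[a·b] with ¬cloudy=1−0.57=0.43 → w = 0.2380
R4: cloudy=0.57, neutral=0.45; AND[a·b] → w = 0.2565
R5: normal=0.96, ¬basic=1−0.55=0.45; AND[a·b] → w = 0.4320
Rules with consequent 'average': {R2, R3, R5} → strengths 0.3135, 0.2380, 0.4320
Aggregate via t-conorm [a + b − a·b]: 0.7029

0.703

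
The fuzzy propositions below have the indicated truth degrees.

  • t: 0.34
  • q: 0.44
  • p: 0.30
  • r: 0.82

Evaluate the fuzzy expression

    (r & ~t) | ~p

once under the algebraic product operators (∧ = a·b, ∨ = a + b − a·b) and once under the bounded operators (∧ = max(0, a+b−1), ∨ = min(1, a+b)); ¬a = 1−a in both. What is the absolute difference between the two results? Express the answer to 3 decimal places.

Under algebraic product:
  ~t = 1 − 0.3400 = 0.6600
  r & ~t = a·b on (0.8200, 0.6600) = 0.5412
  ~p = 1 − 0.3000 = 0.7000
  (r & ~t) | ~p = a + b − a·b on (0.5412, 0.7000) = 0.8624
  → value = 0.8624
Under bounded:
  ~t = 1 − 0.34 = 0.66
  r & ~t = max(0, a+b−1) on (0.82, 0.66) = 0.48
  ~p = 1 − 0.30 = 0.70
  (r & ~t) | ~p = min(1, a+b) on (0.48, 0.70) = 1.00
  → value = 1.0000
|0.8624 − 1.0000| = 0.138

0.138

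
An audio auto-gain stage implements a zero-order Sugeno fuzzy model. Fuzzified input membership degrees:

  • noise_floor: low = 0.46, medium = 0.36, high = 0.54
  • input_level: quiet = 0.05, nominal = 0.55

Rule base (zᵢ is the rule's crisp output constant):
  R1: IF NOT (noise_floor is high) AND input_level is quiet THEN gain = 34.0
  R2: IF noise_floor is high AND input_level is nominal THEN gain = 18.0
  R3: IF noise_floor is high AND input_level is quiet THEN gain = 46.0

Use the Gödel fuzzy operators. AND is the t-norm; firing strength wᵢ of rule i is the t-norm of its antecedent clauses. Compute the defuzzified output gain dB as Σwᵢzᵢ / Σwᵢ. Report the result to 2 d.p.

21.44

R1 (z=34.0): ¬high=1−0.54=0.46, quiet=0.05; AND[min(a, b)] → w = 0.05
R2 (z=18.0): high=0.54, nominal=0.55; AND[min(a, b)] → w = 0.54
R3 (z=46.0): high=0.54, quiet=0.05; AND[min(a, b)] → w = 0.05
Weighted average = (0.05·34.0 + 0.54·18.0 + 0.05·46.0) / (0.05 + 0.54 + 0.05)
  = 13.7200 / 0.6400 = 21.44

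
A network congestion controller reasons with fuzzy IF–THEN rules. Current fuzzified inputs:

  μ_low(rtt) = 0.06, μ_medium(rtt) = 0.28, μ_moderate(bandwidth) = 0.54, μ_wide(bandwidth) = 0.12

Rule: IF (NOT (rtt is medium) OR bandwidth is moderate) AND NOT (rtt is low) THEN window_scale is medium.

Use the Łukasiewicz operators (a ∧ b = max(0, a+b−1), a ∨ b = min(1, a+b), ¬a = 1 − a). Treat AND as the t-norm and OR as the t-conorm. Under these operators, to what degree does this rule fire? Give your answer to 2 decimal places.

firing strength: (¬medium=1−0.28=0.72 OR moderate=0.54) = 1.00; AND[max(0, a+b−1)] with ¬low=1−0.06=0.94 → w = 0.94

0.94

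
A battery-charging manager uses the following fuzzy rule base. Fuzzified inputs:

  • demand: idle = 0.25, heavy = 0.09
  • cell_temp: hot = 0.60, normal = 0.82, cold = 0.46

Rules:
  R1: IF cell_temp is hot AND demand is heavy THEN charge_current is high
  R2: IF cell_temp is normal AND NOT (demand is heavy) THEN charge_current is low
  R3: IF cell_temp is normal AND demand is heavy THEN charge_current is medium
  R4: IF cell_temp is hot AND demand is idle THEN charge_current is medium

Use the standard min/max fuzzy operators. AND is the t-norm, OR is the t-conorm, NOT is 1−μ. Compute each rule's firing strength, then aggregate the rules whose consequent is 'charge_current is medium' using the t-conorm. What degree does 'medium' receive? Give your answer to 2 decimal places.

0.25

R1: hot=0.60, heavy=0.09; AND[min(a, b)] → w = 0.09
R2: normal=0.82, ¬heavy=1−0.09=0.91; AND[min(a, b)] → w = 0.82
R3: normal=0.82, heavy=0.09; AND[min(a, b)] → w = 0.09
R4: hot=0.60, idle=0.25; AND[min(a, b)] → w = 0.25
Rules with consequent 'medium': {R3, R4} → strengths 0.09, 0.25
Aggregate via t-conorm [max(a, b)]: 0.25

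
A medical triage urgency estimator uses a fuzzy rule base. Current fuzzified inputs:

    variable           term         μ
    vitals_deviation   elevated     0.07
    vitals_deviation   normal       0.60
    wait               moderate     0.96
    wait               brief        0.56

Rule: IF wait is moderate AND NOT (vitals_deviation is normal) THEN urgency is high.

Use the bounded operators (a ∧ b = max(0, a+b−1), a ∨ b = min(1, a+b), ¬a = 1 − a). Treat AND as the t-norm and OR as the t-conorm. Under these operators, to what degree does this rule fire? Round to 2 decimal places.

0.36

firing strength: moderate=0.96, ¬normal=1−0.60=0.40; AND[max(0, a+b−1)] → w = 0.36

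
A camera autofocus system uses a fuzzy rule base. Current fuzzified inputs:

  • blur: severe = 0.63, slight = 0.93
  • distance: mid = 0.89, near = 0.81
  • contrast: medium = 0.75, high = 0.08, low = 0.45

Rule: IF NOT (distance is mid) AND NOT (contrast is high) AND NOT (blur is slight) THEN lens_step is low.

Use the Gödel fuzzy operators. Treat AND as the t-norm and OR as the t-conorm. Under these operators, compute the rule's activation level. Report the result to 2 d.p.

0.07

firing strength: ¬mid=1−0.89=0.11, ¬high=1−0.08=0.92, ¬slight=1−0.93=0.07; AND[min(a, b)] → w = 0.07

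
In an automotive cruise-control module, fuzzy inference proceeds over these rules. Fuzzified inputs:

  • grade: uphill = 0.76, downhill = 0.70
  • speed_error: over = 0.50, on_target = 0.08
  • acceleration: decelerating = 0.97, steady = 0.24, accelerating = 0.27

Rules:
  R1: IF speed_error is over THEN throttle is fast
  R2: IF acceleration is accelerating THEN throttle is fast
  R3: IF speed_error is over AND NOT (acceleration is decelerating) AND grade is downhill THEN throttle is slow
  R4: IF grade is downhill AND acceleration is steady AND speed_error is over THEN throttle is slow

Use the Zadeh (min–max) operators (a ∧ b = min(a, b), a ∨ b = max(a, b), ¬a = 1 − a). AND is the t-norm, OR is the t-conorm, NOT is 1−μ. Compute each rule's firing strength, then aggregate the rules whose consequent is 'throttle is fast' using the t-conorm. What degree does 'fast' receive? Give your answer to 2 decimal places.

0.50

R1: over=0.50 → w = 0.50
R2: accelerating=0.27 → w = 0.27
R3: over=0.50, ¬decelerating=1−0.97=0.03, downhill=0.70; AND[min(a, b)] → w = 0.03
R4: downhill=0.70, steady=0.24, over=0.50; AND[min(a, b)] → w = 0.24
Rules with consequent 'fast': {R1, R2} → strengths 0.50, 0.27
Aggregate via t-conorm [max(a, b)]: 0.50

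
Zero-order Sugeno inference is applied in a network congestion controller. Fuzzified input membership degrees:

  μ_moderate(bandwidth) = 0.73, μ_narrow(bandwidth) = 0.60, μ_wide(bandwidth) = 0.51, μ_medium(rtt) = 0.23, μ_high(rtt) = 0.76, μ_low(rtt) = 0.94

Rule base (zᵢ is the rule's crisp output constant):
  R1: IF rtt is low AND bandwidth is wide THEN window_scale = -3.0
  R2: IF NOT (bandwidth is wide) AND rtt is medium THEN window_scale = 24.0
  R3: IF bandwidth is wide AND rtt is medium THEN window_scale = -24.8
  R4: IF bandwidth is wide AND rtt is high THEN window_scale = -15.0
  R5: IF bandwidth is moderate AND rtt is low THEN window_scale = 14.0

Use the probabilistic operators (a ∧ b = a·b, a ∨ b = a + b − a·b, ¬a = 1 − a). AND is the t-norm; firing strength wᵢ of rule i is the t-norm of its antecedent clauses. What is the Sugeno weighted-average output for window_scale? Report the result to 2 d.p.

R1 (z=-3.0): low=0.94, wide=0.51; AND[a·b] → w = 0.4794
R2 (z=24.0): ¬wide=1−0.51=0.49, medium=0.23; AND[a·b] → w = 0.1127
R3 (z=-24.8): wide=0.51, medium=0.23; AND[a·b] → w = 0.1173
R4 (z=-15.0): wide=0.51, high=0.76; AND[a·b] → w = 0.3876
R5 (z=14.0): moderate=0.73, low=0.94; AND[a·b] → w = 0.6862
Weighted average = (0.4794·-3.0 + 0.1127·24.0 + 0.1173·-24.8 + 0.3876·-15.0 + 0.6862·14.0) / (0.4794 + 0.1127 + 0.1173 + 0.3876 + 0.6862)
  = 2.1504 / 1.7832 = 1.21

1.21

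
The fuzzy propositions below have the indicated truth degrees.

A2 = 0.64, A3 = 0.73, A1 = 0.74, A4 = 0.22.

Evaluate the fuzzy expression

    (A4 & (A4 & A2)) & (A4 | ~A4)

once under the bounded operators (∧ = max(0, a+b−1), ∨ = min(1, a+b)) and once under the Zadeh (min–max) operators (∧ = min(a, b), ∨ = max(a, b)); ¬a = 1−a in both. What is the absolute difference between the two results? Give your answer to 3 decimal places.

0.220

Under bounded:
  A4 & A2 = max(0, a+b−1) on (0.22, 0.64) = 0.00
  A4 & (A4 & A2) = max(0, a+b−1) on (0.22, 0.00) = 0.00
  ~A4 = 1 − 0.22 = 0.78
  A4 | ~A4 = min(1, a+b) on (0.22, 0.78) = 1.00
  (A4 & (A4 & A2)) & (A4 | ~A4) = max(0, a+b−1) on (0.00, 1.00) = 0.00
  → value = 0.0000
Under Zadeh (min–max):
  A4 & A2 = min(a, b) on (0.22, 0.64) = 0.22
  A4 & (A4 & A2) = min(a, b) on (0.22, 0.22) = 0.22
  ~A4 = 1 − 0.22 = 0.78
  A4 | ~A4 = max(a, b) on (0.22, 0.78) = 0.78
  (A4 & (A4 & A2)) & (A4 | ~A4) = min(a, b) on (0.22, 0.78) = 0.22
  → value = 0.2200
|0.0000 − 0.2200| = 0.220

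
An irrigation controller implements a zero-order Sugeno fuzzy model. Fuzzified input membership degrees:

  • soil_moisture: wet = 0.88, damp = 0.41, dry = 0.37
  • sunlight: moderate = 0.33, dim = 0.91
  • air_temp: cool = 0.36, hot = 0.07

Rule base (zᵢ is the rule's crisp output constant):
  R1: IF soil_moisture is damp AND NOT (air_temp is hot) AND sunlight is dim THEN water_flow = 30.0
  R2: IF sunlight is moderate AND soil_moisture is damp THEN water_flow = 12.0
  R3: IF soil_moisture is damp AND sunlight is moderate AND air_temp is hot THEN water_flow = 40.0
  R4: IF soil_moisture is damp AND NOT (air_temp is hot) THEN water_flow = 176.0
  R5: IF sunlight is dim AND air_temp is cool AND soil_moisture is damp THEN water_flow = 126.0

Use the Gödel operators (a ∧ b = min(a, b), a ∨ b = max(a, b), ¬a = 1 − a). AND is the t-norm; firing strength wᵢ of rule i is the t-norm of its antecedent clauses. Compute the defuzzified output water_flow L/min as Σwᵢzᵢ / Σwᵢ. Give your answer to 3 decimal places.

R1 (z=30.0): damp=0.41, ¬hot=1−0.07=0.93, dim=0.91; AND[min(a, b)] → w = 0.41
R2 (z=12.0): moderate=0.33, damp=0.41; AND[min(a, b)] → w = 0.33
R3 (z=40.0): damp=0.41, moderate=0.33, hot=0.07; AND[min(a, b)] → w = 0.07
R4 (z=176.0): damp=0.41, ¬hot=1−0.07=0.93; AND[min(a, b)] → w = 0.41
R5 (z=126.0): dim=0.91, cool=0.36, damp=0.41; AND[min(a, b)] → w = 0.36
Weighted average = (0.41·30.0 + 0.33·12.0 + 0.07·40.0 + 0.41·176.0 + 0.36·126.0) / (0.41 + 0.33 + 0.07 + 0.41 + 0.36)
  = 136.5800 / 1.5800 = 86.443

86.443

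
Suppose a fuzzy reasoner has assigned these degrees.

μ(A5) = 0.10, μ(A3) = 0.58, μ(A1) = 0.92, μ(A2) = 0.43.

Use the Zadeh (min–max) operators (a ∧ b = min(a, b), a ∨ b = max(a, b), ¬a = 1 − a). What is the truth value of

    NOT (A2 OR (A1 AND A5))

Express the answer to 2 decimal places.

A1 AND A5 = min(a, b) on (0.92, 0.10) = 0.10
A2 OR (A1 AND A5) = max(a, b) on (0.43, 0.10) = 0.43
NOT (A2 OR (A1 AND A5)) = 1 − 0.43 = 0.57

0.57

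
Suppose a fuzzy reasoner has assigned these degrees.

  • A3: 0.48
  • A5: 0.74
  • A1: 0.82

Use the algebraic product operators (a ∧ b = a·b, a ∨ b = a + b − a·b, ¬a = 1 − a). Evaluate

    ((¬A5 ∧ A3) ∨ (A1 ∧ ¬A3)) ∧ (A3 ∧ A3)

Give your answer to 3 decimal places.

0.115

¬A5 = 1 − 0.7400 = 0.2600
¬A5 ∧ A3 = a·b on (0.2600, 0.4800) = 0.1248
¬A3 = 1 − 0.4800 = 0.5200
A1 ∧ ¬A3 = a·b on (0.8200, 0.5200) = 0.4264
(¬A5 ∧ A3) ∨ (A1 ∧ ¬A3) = a + b − a·b on (0.1248, 0.4264) = 0.4980
A3 ∧ A3 = a·b on (0.4800, 0.4800) = 0.2304
((¬A5 ∧ A3) ∨ (A1 ∧ ¬A3)) ∧ (A3 ∧ A3) = a·b on (0.4980, 0.2304) = 0.1147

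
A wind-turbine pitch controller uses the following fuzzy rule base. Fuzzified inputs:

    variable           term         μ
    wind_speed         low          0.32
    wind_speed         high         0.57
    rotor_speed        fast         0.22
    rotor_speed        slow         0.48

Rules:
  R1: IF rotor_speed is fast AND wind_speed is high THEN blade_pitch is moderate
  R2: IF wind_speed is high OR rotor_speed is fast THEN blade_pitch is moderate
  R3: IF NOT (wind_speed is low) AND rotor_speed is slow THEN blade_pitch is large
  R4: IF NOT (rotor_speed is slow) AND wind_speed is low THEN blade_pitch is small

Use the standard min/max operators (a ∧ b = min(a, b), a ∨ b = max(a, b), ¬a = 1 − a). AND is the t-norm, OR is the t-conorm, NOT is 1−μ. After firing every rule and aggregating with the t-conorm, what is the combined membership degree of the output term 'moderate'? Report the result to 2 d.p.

0.57

R1: fast=0.22, high=0.57; AND[min(a, b)] → w = 0.22
R2: high=0.57, fast=0.22; OR[max(a, b)] → w = 0.57
R3: ¬low=1−0.32=0.68, slow=0.48; AND[min(a, b)] → w = 0.48
R4: ¬slow=1−0.48=0.52, low=0.32; AND[min(a, b)] → w = 0.32
Rules with consequent 'moderate': {R1, R2} → strengths 0.22, 0.57
Aggregate via t-conorm [max(a, b)]: 0.57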